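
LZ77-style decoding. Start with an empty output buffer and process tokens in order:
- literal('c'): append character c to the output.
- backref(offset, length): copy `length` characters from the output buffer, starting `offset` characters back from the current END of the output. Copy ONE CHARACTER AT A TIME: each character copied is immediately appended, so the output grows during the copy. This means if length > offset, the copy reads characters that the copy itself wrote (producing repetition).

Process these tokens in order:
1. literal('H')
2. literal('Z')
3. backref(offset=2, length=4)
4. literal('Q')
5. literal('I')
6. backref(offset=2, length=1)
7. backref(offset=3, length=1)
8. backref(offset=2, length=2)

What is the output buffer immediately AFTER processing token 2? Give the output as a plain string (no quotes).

Token 1: literal('H'). Output: "H"
Token 2: literal('Z'). Output: "HZ"

Answer: HZ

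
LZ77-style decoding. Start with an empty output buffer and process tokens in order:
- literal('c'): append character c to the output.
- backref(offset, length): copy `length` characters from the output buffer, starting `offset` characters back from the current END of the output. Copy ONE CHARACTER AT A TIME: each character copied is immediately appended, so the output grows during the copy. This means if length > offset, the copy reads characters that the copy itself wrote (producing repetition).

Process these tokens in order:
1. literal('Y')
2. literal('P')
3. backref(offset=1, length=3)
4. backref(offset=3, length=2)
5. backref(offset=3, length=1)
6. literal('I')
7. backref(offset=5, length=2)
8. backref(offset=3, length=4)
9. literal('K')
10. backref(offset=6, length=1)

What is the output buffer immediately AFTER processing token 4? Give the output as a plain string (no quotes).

Token 1: literal('Y'). Output: "Y"
Token 2: literal('P'). Output: "YP"
Token 3: backref(off=1, len=3) (overlapping!). Copied 'PPP' from pos 1. Output: "YPPPP"
Token 4: backref(off=3, len=2). Copied 'PP' from pos 2. Output: "YPPPPPP"

Answer: YPPPPPP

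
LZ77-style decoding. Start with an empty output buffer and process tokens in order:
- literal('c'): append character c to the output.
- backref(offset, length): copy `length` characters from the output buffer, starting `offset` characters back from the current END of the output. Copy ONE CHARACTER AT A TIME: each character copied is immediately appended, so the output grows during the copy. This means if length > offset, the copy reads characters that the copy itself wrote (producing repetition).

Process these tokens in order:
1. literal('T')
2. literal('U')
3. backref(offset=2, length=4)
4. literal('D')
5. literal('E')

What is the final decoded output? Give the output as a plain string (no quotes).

Answer: TUTUTUDE

Derivation:
Token 1: literal('T'). Output: "T"
Token 2: literal('U'). Output: "TU"
Token 3: backref(off=2, len=4) (overlapping!). Copied 'TUTU' from pos 0. Output: "TUTUTU"
Token 4: literal('D'). Output: "TUTUTUD"
Token 5: literal('E'). Output: "TUTUTUDE"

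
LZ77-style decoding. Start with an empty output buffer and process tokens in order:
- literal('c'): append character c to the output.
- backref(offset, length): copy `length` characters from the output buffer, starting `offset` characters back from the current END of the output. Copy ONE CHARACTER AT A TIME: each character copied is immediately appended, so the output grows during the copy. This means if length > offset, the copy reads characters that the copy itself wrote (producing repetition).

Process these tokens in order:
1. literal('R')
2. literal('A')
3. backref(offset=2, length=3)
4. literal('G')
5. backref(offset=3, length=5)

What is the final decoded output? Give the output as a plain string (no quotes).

Answer: RARARGARGAR

Derivation:
Token 1: literal('R'). Output: "R"
Token 2: literal('A'). Output: "RA"
Token 3: backref(off=2, len=3) (overlapping!). Copied 'RAR' from pos 0. Output: "RARAR"
Token 4: literal('G'). Output: "RARARG"
Token 5: backref(off=3, len=5) (overlapping!). Copied 'ARGAR' from pos 3. Output: "RARARGARGAR"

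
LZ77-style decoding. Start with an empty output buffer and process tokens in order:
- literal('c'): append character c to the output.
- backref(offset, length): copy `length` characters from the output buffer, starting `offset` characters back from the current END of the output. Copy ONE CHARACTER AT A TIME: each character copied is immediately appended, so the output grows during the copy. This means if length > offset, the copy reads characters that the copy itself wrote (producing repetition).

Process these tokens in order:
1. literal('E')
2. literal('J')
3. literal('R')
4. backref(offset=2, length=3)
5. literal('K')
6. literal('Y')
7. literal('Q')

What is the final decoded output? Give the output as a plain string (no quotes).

Answer: EJRJRJKYQ

Derivation:
Token 1: literal('E'). Output: "E"
Token 2: literal('J'). Output: "EJ"
Token 3: literal('R'). Output: "EJR"
Token 4: backref(off=2, len=3) (overlapping!). Copied 'JRJ' from pos 1. Output: "EJRJRJ"
Token 5: literal('K'). Output: "EJRJRJK"
Token 6: literal('Y'). Output: "EJRJRJKY"
Token 7: literal('Q'). Output: "EJRJRJKYQ"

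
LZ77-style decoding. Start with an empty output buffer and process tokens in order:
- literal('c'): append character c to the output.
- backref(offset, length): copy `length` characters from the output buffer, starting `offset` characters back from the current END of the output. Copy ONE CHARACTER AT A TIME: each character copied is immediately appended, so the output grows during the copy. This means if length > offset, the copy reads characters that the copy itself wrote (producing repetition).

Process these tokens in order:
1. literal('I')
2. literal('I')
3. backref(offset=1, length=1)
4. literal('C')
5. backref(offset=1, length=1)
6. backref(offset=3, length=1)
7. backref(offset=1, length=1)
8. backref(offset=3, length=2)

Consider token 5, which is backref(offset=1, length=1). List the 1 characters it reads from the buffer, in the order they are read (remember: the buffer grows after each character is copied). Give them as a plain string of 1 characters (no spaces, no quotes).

Token 1: literal('I'). Output: "I"
Token 2: literal('I'). Output: "II"
Token 3: backref(off=1, len=1). Copied 'I' from pos 1. Output: "III"
Token 4: literal('C'). Output: "IIIC"
Token 5: backref(off=1, len=1). Buffer before: "IIIC" (len 4)
  byte 1: read out[3]='C', append. Buffer now: "IIICC"

Answer: C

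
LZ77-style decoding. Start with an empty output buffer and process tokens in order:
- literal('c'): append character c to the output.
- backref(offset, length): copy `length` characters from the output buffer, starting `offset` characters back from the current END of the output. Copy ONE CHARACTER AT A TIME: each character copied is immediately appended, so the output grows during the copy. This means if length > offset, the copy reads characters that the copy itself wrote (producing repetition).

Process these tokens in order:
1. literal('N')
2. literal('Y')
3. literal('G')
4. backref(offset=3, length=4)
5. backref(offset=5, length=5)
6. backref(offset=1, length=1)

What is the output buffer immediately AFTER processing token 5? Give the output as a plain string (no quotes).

Token 1: literal('N'). Output: "N"
Token 2: literal('Y'). Output: "NY"
Token 3: literal('G'). Output: "NYG"
Token 4: backref(off=3, len=4) (overlapping!). Copied 'NYGN' from pos 0. Output: "NYGNYGN"
Token 5: backref(off=5, len=5). Copied 'GNYGN' from pos 2. Output: "NYGNYGNGNYGN"

Answer: NYGNYGNGNYGN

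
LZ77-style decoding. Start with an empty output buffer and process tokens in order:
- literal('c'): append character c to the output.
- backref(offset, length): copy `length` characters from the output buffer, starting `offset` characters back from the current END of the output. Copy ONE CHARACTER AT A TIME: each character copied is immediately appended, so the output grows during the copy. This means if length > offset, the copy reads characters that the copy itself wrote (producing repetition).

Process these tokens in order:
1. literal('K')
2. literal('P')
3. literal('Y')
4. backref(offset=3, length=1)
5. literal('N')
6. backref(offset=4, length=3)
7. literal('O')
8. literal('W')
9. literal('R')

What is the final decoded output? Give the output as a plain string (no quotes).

Answer: KPYKNPYKOWR

Derivation:
Token 1: literal('K'). Output: "K"
Token 2: literal('P'). Output: "KP"
Token 3: literal('Y'). Output: "KPY"
Token 4: backref(off=3, len=1). Copied 'K' from pos 0. Output: "KPYK"
Token 5: literal('N'). Output: "KPYKN"
Token 6: backref(off=4, len=3). Copied 'PYK' from pos 1. Output: "KPYKNPYK"
Token 7: literal('O'). Output: "KPYKNPYKO"
Token 8: literal('W'). Output: "KPYKNPYKOW"
Token 9: literal('R'). Output: "KPYKNPYKOWR"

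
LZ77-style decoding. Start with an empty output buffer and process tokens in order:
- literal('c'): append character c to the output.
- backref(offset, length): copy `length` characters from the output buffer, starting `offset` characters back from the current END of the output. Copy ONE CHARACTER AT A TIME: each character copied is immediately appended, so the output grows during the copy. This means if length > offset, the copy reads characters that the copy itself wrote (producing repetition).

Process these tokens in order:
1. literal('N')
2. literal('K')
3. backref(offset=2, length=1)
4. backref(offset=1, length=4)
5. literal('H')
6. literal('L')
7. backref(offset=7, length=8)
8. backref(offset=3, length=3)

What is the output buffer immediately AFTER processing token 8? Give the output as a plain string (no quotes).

Answer: NKNNNNNHLNNNNNHLNHLN

Derivation:
Token 1: literal('N'). Output: "N"
Token 2: literal('K'). Output: "NK"
Token 3: backref(off=2, len=1). Copied 'N' from pos 0. Output: "NKN"
Token 4: backref(off=1, len=4) (overlapping!). Copied 'NNNN' from pos 2. Output: "NKNNNNN"
Token 5: literal('H'). Output: "NKNNNNNH"
Token 6: literal('L'). Output: "NKNNNNNHL"
Token 7: backref(off=7, len=8) (overlapping!). Copied 'NNNNNHLN' from pos 2. Output: "NKNNNNNHLNNNNNHLN"
Token 8: backref(off=3, len=3). Copied 'HLN' from pos 14. Output: "NKNNNNNHLNNNNNHLNHLN"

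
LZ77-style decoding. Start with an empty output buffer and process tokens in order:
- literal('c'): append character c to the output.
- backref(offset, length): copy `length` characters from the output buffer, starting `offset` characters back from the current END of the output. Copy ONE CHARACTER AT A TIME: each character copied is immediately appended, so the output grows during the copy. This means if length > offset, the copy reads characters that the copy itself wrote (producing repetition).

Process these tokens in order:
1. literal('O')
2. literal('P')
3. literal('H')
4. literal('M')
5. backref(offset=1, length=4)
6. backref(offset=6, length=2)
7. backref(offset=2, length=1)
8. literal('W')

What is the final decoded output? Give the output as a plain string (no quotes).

Answer: OPHMMMMMHMHW

Derivation:
Token 1: literal('O'). Output: "O"
Token 2: literal('P'). Output: "OP"
Token 3: literal('H'). Output: "OPH"
Token 4: literal('M'). Output: "OPHM"
Token 5: backref(off=1, len=4) (overlapping!). Copied 'MMMM' from pos 3. Output: "OPHMMMMM"
Token 6: backref(off=6, len=2). Copied 'HM' from pos 2. Output: "OPHMMMMMHM"
Token 7: backref(off=2, len=1). Copied 'H' from pos 8. Output: "OPHMMMMMHMH"
Token 8: literal('W'). Output: "OPHMMMMMHMHW"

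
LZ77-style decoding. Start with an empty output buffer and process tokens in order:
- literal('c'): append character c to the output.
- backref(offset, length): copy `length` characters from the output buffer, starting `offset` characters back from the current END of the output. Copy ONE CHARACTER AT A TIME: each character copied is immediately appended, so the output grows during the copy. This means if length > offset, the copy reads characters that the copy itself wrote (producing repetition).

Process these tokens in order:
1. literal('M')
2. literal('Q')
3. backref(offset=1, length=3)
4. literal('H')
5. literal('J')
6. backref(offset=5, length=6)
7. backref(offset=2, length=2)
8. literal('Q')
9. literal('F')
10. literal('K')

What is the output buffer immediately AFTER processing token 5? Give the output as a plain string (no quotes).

Token 1: literal('M'). Output: "M"
Token 2: literal('Q'). Output: "MQ"
Token 3: backref(off=1, len=3) (overlapping!). Copied 'QQQ' from pos 1. Output: "MQQQQ"
Token 4: literal('H'). Output: "MQQQQH"
Token 5: literal('J'). Output: "MQQQQHJ"

Answer: MQQQQHJ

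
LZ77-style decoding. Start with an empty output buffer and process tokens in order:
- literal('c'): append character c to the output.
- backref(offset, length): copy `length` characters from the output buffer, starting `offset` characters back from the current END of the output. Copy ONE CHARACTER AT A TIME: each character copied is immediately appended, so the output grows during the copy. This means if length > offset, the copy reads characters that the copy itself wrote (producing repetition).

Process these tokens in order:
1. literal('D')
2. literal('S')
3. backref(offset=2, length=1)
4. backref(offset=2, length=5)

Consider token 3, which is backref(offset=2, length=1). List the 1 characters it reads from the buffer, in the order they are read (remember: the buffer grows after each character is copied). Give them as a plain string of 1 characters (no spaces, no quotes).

Token 1: literal('D'). Output: "D"
Token 2: literal('S'). Output: "DS"
Token 3: backref(off=2, len=1). Buffer before: "DS" (len 2)
  byte 1: read out[0]='D', append. Buffer now: "DSD"

Answer: D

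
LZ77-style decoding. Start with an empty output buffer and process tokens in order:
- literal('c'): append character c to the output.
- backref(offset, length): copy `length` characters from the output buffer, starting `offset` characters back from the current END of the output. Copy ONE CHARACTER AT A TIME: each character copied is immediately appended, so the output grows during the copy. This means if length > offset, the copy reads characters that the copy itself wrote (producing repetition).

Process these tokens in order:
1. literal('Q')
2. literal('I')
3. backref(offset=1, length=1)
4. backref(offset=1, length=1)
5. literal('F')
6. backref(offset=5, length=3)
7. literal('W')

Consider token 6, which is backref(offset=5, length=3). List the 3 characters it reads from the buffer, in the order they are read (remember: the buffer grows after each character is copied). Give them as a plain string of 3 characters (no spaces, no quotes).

Token 1: literal('Q'). Output: "Q"
Token 2: literal('I'). Output: "QI"
Token 3: backref(off=1, len=1). Copied 'I' from pos 1. Output: "QII"
Token 4: backref(off=1, len=1). Copied 'I' from pos 2. Output: "QIII"
Token 5: literal('F'). Output: "QIIIF"
Token 6: backref(off=5, len=3). Buffer before: "QIIIF" (len 5)
  byte 1: read out[0]='Q', append. Buffer now: "QIIIFQ"
  byte 2: read out[1]='I', append. Buffer now: "QIIIFQI"
  byte 3: read out[2]='I', append. Buffer now: "QIIIFQII"

Answer: QII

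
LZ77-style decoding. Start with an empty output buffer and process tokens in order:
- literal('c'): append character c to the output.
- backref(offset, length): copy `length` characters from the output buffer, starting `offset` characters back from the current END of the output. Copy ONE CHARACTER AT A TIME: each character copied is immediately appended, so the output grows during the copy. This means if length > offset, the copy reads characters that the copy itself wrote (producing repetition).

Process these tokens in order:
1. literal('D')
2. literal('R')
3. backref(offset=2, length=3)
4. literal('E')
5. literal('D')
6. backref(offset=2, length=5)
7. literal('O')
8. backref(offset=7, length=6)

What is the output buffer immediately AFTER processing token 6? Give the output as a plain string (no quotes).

Answer: DRDRDEDEDEDE

Derivation:
Token 1: literal('D'). Output: "D"
Token 2: literal('R'). Output: "DR"
Token 3: backref(off=2, len=3) (overlapping!). Copied 'DRD' from pos 0. Output: "DRDRD"
Token 4: literal('E'). Output: "DRDRDE"
Token 5: literal('D'). Output: "DRDRDED"
Token 6: backref(off=2, len=5) (overlapping!). Copied 'EDEDE' from pos 5. Output: "DRDRDEDEDEDE"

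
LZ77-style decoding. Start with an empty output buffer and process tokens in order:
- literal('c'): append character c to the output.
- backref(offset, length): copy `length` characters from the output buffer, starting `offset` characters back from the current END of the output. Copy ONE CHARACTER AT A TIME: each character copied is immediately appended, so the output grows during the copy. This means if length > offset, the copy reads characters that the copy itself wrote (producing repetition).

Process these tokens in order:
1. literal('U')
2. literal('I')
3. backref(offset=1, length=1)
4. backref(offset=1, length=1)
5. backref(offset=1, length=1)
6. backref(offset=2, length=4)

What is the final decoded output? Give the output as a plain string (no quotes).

Answer: UIIIIIIII

Derivation:
Token 1: literal('U'). Output: "U"
Token 2: literal('I'). Output: "UI"
Token 3: backref(off=1, len=1). Copied 'I' from pos 1. Output: "UII"
Token 4: backref(off=1, len=1). Copied 'I' from pos 2. Output: "UIII"
Token 5: backref(off=1, len=1). Copied 'I' from pos 3. Output: "UIIII"
Token 6: backref(off=2, len=4) (overlapping!). Copied 'IIII' from pos 3. Output: "UIIIIIIII"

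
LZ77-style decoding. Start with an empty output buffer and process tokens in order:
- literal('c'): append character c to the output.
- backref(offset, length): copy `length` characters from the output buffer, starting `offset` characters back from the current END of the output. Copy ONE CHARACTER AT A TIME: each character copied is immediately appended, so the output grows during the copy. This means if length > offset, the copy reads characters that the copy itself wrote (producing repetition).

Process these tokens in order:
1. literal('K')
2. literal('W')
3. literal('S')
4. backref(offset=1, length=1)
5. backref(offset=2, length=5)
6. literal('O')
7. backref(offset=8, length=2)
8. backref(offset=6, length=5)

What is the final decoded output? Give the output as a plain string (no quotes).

Token 1: literal('K'). Output: "K"
Token 2: literal('W'). Output: "KW"
Token 3: literal('S'). Output: "KWS"
Token 4: backref(off=1, len=1). Copied 'S' from pos 2. Output: "KWSS"
Token 5: backref(off=2, len=5) (overlapping!). Copied 'SSSSS' from pos 2. Output: "KWSSSSSSS"
Token 6: literal('O'). Output: "KWSSSSSSSO"
Token 7: backref(off=8, len=2). Copied 'SS' from pos 2. Output: "KWSSSSSSSOSS"
Token 8: backref(off=6, len=5). Copied 'SSSOS' from pos 6. Output: "KWSSSSSSSOSSSSSOS"

Answer: KWSSSSSSSOSSSSSOS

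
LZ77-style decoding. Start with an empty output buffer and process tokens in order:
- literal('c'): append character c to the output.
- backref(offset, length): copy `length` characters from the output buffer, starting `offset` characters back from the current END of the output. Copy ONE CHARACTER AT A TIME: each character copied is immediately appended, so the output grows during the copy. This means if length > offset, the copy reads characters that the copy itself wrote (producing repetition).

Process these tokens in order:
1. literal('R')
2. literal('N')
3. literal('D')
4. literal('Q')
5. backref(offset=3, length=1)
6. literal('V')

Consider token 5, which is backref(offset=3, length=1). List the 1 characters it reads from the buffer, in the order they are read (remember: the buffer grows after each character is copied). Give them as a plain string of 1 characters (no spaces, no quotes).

Token 1: literal('R'). Output: "R"
Token 2: literal('N'). Output: "RN"
Token 3: literal('D'). Output: "RND"
Token 4: literal('Q'). Output: "RNDQ"
Token 5: backref(off=3, len=1). Buffer before: "RNDQ" (len 4)
  byte 1: read out[1]='N', append. Buffer now: "RNDQN"

Answer: N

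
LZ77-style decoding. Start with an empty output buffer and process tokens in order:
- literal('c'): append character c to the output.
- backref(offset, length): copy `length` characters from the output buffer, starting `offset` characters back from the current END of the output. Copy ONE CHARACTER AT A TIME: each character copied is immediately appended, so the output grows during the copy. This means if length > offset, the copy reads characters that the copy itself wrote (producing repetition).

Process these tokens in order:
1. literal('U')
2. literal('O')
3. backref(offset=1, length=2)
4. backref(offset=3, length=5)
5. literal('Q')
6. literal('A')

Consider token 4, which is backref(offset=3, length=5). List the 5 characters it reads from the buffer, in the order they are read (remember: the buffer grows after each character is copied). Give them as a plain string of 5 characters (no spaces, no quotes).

Answer: OOOOO

Derivation:
Token 1: literal('U'). Output: "U"
Token 2: literal('O'). Output: "UO"
Token 3: backref(off=1, len=2) (overlapping!). Copied 'OO' from pos 1. Output: "UOOO"
Token 4: backref(off=3, len=5). Buffer before: "UOOO" (len 4)
  byte 1: read out[1]='O', append. Buffer now: "UOOOO"
  byte 2: read out[2]='O', append. Buffer now: "UOOOOO"
  byte 3: read out[3]='O', append. Buffer now: "UOOOOOO"
  byte 4: read out[4]='O', append. Buffer now: "UOOOOOOO"
  byte 5: read out[5]='O', append. Buffer now: "UOOOOOOOO"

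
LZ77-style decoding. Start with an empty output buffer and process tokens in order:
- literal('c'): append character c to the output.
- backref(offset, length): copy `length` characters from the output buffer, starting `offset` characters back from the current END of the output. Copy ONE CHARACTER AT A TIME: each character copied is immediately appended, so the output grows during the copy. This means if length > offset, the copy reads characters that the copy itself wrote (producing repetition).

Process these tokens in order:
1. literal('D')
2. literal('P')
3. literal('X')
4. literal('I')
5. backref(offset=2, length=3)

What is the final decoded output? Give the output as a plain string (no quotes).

Token 1: literal('D'). Output: "D"
Token 2: literal('P'). Output: "DP"
Token 3: literal('X'). Output: "DPX"
Token 4: literal('I'). Output: "DPXI"
Token 5: backref(off=2, len=3) (overlapping!). Copied 'XIX' from pos 2. Output: "DPXIXIX"

Answer: DPXIXIX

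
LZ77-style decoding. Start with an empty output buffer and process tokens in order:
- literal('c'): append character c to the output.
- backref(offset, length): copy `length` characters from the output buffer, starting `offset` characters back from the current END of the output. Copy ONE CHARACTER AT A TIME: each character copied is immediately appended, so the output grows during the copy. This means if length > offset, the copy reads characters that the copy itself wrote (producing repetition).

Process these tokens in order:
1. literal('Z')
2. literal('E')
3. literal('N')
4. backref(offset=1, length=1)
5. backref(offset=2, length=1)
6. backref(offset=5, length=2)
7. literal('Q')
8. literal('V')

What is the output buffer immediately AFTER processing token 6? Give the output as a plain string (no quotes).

Token 1: literal('Z'). Output: "Z"
Token 2: literal('E'). Output: "ZE"
Token 3: literal('N'). Output: "ZEN"
Token 4: backref(off=1, len=1). Copied 'N' from pos 2. Output: "ZENN"
Token 5: backref(off=2, len=1). Copied 'N' from pos 2. Output: "ZENNN"
Token 6: backref(off=5, len=2). Copied 'ZE' from pos 0. Output: "ZENNNZE"

Answer: ZENNNZE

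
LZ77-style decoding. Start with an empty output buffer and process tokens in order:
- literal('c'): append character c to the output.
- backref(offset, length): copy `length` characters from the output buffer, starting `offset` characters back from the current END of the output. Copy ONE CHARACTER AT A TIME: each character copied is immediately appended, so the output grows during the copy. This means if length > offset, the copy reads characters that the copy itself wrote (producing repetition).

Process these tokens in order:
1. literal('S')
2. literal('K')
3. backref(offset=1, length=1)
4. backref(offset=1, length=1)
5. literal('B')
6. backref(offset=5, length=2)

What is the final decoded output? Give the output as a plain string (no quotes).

Answer: SKKKBSK

Derivation:
Token 1: literal('S'). Output: "S"
Token 2: literal('K'). Output: "SK"
Token 3: backref(off=1, len=1). Copied 'K' from pos 1. Output: "SKK"
Token 4: backref(off=1, len=1). Copied 'K' from pos 2. Output: "SKKK"
Token 5: literal('B'). Output: "SKKKB"
Token 6: backref(off=5, len=2). Copied 'SK' from pos 0. Output: "SKKKBSK"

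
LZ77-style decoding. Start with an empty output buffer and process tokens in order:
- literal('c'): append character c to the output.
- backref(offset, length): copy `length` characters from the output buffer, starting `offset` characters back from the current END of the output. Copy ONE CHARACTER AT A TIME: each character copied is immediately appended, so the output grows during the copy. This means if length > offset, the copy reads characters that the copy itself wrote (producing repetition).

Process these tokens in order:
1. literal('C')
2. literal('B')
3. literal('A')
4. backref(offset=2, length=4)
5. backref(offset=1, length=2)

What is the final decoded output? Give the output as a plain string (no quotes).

Token 1: literal('C'). Output: "C"
Token 2: literal('B'). Output: "CB"
Token 3: literal('A'). Output: "CBA"
Token 4: backref(off=2, len=4) (overlapping!). Copied 'BABA' from pos 1. Output: "CBABABA"
Token 5: backref(off=1, len=2) (overlapping!). Copied 'AA' from pos 6. Output: "CBABABAAA"

Answer: CBABABAAA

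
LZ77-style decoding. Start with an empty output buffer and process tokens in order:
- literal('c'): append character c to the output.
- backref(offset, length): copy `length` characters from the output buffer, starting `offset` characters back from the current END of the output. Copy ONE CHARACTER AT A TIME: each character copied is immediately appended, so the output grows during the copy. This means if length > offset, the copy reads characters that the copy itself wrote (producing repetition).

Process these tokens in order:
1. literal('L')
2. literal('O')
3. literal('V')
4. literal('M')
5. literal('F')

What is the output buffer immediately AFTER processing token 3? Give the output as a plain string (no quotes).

Token 1: literal('L'). Output: "L"
Token 2: literal('O'). Output: "LO"
Token 3: literal('V'). Output: "LOV"

Answer: LOV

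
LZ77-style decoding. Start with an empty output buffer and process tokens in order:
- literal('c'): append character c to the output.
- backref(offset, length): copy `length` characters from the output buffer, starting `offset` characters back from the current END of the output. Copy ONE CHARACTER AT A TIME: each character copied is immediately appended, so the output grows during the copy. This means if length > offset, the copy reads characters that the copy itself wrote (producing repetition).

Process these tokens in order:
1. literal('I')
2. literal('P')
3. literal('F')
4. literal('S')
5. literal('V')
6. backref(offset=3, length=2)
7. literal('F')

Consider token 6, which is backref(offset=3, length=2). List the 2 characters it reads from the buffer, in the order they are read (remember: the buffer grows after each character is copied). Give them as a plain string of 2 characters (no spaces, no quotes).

Token 1: literal('I'). Output: "I"
Token 2: literal('P'). Output: "IP"
Token 3: literal('F'). Output: "IPF"
Token 4: literal('S'). Output: "IPFS"
Token 5: literal('V'). Output: "IPFSV"
Token 6: backref(off=3, len=2). Buffer before: "IPFSV" (len 5)
  byte 1: read out[2]='F', append. Buffer now: "IPFSVF"
  byte 2: read out[3]='S', append. Buffer now: "IPFSVFS"

Answer: FS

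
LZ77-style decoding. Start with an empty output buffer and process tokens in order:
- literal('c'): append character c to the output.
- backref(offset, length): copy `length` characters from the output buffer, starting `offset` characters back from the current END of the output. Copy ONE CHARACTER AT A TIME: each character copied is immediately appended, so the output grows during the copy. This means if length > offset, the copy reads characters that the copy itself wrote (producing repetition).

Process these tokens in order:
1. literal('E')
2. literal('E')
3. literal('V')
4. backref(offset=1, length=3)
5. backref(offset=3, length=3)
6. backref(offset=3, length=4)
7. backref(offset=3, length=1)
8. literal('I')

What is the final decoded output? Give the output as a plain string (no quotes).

Token 1: literal('E'). Output: "E"
Token 2: literal('E'). Output: "EE"
Token 3: literal('V'). Output: "EEV"
Token 4: backref(off=1, len=3) (overlapping!). Copied 'VVV' from pos 2. Output: "EEVVVV"
Token 5: backref(off=3, len=3). Copied 'VVV' from pos 3. Output: "EEVVVVVVV"
Token 6: backref(off=3, len=4) (overlapping!). Copied 'VVVV' from pos 6. Output: "EEVVVVVVVVVVV"
Token 7: backref(off=3, len=1). Copied 'V' from pos 10. Output: "EEVVVVVVVVVVVV"
Token 8: literal('I'). Output: "EEVVVVVVVVVVVVI"

Answer: EEVVVVVVVVVVVVI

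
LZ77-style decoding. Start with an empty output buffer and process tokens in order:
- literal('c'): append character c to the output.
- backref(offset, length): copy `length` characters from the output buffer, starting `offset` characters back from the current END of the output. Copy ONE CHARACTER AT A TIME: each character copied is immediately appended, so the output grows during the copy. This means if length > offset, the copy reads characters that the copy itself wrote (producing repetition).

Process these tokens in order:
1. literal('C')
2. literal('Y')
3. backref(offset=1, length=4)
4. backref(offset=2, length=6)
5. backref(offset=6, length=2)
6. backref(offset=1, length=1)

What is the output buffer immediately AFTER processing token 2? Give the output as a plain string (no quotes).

Answer: CY

Derivation:
Token 1: literal('C'). Output: "C"
Token 2: literal('Y'). Output: "CY"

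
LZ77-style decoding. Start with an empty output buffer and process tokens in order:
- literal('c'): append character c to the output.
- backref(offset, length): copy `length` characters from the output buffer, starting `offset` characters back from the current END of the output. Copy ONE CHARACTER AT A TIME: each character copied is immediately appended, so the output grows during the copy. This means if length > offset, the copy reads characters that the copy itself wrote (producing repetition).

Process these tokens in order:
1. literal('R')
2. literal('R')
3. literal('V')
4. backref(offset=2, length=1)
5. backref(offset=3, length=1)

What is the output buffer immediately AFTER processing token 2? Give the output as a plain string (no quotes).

Token 1: literal('R'). Output: "R"
Token 2: literal('R'). Output: "RR"

Answer: RR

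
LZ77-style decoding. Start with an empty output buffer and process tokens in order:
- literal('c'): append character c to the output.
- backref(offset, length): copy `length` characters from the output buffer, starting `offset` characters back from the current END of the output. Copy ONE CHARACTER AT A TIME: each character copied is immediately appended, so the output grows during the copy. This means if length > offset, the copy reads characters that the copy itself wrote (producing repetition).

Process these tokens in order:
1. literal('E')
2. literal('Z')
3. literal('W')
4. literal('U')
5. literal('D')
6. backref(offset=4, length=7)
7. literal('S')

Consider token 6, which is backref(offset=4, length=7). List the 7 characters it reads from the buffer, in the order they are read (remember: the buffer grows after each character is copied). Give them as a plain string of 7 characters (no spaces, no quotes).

Answer: ZWUDZWU

Derivation:
Token 1: literal('E'). Output: "E"
Token 2: literal('Z'). Output: "EZ"
Token 3: literal('W'). Output: "EZW"
Token 4: literal('U'). Output: "EZWU"
Token 5: literal('D'). Output: "EZWUD"
Token 6: backref(off=4, len=7). Buffer before: "EZWUD" (len 5)
  byte 1: read out[1]='Z', append. Buffer now: "EZWUDZ"
  byte 2: read out[2]='W', append. Buffer now: "EZWUDZW"
  byte 3: read out[3]='U', append. Buffer now: "EZWUDZWU"
  byte 4: read out[4]='D', append. Buffer now: "EZWUDZWUD"
  byte 5: read out[5]='Z', append. Buffer now: "EZWUDZWUDZ"
  byte 6: read out[6]='W', append. Buffer now: "EZWUDZWUDZW"
  byte 7: read out[7]='U', append. Buffer now: "EZWUDZWUDZWU"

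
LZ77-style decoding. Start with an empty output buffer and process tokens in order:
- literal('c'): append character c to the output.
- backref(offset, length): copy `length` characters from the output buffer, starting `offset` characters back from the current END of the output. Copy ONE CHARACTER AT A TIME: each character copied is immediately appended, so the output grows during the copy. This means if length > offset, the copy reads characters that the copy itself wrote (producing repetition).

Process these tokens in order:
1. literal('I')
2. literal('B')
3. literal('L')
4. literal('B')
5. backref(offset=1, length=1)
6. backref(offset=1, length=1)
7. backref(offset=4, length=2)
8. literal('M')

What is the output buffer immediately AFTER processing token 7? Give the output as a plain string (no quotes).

Answer: IBLBBBLB

Derivation:
Token 1: literal('I'). Output: "I"
Token 2: literal('B'). Output: "IB"
Token 3: literal('L'). Output: "IBL"
Token 4: literal('B'). Output: "IBLB"
Token 5: backref(off=1, len=1). Copied 'B' from pos 3. Output: "IBLBB"
Token 6: backref(off=1, len=1). Copied 'B' from pos 4. Output: "IBLBBB"
Token 7: backref(off=4, len=2). Copied 'LB' from pos 2. Output: "IBLBBBLB"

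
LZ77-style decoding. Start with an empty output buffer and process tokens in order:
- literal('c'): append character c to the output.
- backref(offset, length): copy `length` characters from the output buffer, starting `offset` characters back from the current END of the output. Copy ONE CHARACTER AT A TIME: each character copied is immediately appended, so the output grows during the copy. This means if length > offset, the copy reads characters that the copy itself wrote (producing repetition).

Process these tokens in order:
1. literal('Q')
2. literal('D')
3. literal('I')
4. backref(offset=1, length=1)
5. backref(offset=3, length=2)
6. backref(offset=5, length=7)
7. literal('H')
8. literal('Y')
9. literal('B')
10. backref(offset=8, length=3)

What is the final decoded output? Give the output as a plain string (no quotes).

Answer: QDIIDIDIIDIDIHYBIDI

Derivation:
Token 1: literal('Q'). Output: "Q"
Token 2: literal('D'). Output: "QD"
Token 3: literal('I'). Output: "QDI"
Token 4: backref(off=1, len=1). Copied 'I' from pos 2. Output: "QDII"
Token 5: backref(off=3, len=2). Copied 'DI' from pos 1. Output: "QDIIDI"
Token 6: backref(off=5, len=7) (overlapping!). Copied 'DIIDIDI' from pos 1. Output: "QDIIDIDIIDIDI"
Token 7: literal('H'). Output: "QDIIDIDIIDIDIH"
Token 8: literal('Y'). Output: "QDIIDIDIIDIDIHY"
Token 9: literal('B'). Output: "QDIIDIDIIDIDIHYB"
Token 10: backref(off=8, len=3). Copied 'IDI' from pos 8. Output: "QDIIDIDIIDIDIHYBIDI"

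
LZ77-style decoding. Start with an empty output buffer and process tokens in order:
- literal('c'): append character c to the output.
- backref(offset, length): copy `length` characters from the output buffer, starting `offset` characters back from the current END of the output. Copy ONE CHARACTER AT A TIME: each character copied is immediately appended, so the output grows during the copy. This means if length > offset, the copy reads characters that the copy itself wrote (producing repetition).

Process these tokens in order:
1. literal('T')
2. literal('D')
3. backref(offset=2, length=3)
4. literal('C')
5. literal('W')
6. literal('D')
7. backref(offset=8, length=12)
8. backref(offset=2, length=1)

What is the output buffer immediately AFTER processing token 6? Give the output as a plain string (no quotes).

Answer: TDTDTCWD

Derivation:
Token 1: literal('T'). Output: "T"
Token 2: literal('D'). Output: "TD"
Token 3: backref(off=2, len=3) (overlapping!). Copied 'TDT' from pos 0. Output: "TDTDT"
Token 4: literal('C'). Output: "TDTDTC"
Token 5: literal('W'). Output: "TDTDTCW"
Token 6: literal('D'). Output: "TDTDTCWD"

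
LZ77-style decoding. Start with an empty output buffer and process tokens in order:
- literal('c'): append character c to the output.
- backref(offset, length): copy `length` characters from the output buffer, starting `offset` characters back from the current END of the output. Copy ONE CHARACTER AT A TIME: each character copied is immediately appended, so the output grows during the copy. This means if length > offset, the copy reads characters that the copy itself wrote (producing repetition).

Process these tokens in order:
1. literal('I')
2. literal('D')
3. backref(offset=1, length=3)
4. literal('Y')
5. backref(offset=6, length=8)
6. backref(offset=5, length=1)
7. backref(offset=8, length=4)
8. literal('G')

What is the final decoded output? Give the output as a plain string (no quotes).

Answer: IDDDDYIDDDDYIDDDDDDG

Derivation:
Token 1: literal('I'). Output: "I"
Token 2: literal('D'). Output: "ID"
Token 3: backref(off=1, len=3) (overlapping!). Copied 'DDD' from pos 1. Output: "IDDDD"
Token 4: literal('Y'). Output: "IDDDDY"
Token 5: backref(off=6, len=8) (overlapping!). Copied 'IDDDDYID' from pos 0. Output: "IDDDDYIDDDDYID"
Token 6: backref(off=5, len=1). Copied 'D' from pos 9. Output: "IDDDDYIDDDDYIDD"
Token 7: backref(off=8, len=4). Copied 'DDDD' from pos 7. Output: "IDDDDYIDDDDYIDDDDDD"
Token 8: literal('G'). Output: "IDDDDYIDDDDYIDDDDDDG"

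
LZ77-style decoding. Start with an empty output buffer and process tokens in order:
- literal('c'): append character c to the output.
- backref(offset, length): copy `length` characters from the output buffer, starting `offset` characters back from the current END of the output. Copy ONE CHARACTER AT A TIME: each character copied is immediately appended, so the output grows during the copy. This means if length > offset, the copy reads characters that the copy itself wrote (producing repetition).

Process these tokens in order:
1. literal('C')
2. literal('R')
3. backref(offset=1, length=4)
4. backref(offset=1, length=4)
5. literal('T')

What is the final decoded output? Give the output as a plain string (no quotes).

Answer: CRRRRRRRRRT

Derivation:
Token 1: literal('C'). Output: "C"
Token 2: literal('R'). Output: "CR"
Token 3: backref(off=1, len=4) (overlapping!). Copied 'RRRR' from pos 1. Output: "CRRRRR"
Token 4: backref(off=1, len=4) (overlapping!). Copied 'RRRR' from pos 5. Output: "CRRRRRRRRR"
Token 5: literal('T'). Output: "CRRRRRRRRRT"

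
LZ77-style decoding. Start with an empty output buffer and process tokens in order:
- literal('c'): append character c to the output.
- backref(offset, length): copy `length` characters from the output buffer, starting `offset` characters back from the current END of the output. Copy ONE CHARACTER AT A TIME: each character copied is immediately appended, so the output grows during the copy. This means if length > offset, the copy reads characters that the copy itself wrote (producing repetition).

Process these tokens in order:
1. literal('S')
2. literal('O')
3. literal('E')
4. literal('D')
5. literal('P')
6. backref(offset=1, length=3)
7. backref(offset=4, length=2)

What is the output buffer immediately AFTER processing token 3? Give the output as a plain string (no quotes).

Answer: SOE

Derivation:
Token 1: literal('S'). Output: "S"
Token 2: literal('O'). Output: "SO"
Token 3: literal('E'). Output: "SOE"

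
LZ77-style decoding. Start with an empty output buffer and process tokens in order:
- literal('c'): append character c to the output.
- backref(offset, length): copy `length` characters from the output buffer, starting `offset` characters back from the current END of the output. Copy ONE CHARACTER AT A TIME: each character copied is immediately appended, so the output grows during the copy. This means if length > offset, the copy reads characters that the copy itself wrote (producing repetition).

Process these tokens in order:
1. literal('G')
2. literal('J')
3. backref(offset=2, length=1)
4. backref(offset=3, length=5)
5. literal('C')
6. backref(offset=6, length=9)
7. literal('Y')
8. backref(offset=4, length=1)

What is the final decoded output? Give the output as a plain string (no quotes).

Answer: GJGGJGGJCGJGGJCGJGYG

Derivation:
Token 1: literal('G'). Output: "G"
Token 2: literal('J'). Output: "GJ"
Token 3: backref(off=2, len=1). Copied 'G' from pos 0. Output: "GJG"
Token 4: backref(off=3, len=5) (overlapping!). Copied 'GJGGJ' from pos 0. Output: "GJGGJGGJ"
Token 5: literal('C'). Output: "GJGGJGGJC"
Token 6: backref(off=6, len=9) (overlapping!). Copied 'GJGGJCGJG' from pos 3. Output: "GJGGJGGJCGJGGJCGJG"
Token 7: literal('Y'). Output: "GJGGJGGJCGJGGJCGJGY"
Token 8: backref(off=4, len=1). Copied 'G' from pos 15. Output: "GJGGJGGJCGJGGJCGJGYG"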